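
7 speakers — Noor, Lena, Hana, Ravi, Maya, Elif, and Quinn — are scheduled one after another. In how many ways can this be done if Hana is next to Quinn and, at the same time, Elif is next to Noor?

Treat {Hana,Quinn} as one block (2 orders) and {Elif,Noor} as another (2 orders).
That leaves 5 units to arrange: 2 × 2 × 5! = 4 × 120 = 480.

480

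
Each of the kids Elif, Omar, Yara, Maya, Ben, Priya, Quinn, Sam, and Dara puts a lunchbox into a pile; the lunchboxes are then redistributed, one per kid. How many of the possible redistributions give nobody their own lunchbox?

Count assignments avoiding every fixed point. For any j of the 9 kids fixed to their own lunchbox, the other 9−j can be arranged in (9−j)! ways.
By inclusion–exclusion this is Σ_{j=0}^{9} (−1)^j C(9,j)·(9−j)!.
Computing: 362880 − 362880 + 181440 − 60480 + 15120 − 3024 + 504 − 72 + 9 − 1 = 133496.

133496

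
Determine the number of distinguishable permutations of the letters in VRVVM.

20

The 5 letters of VRVVM have repeats: V appearing 3 times.
The number of distinct arrangements is 5!/(3!) = 120/6 = 20.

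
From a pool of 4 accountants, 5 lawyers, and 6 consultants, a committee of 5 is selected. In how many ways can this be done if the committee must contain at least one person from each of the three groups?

Unrestricted: C(15,5) = 3003 ways to pick any 5 of the 15.
Subtract selections that omit an entire group: no accountants → C(11,5) = 462; no lawyers → C(10,5) = 252; no consultants → C(9,5) = 126.
Add back selections omitting two groups (i.e. drawn from a single group): C(4,5) + C(5,5) + C(6,5) = 7.
By inclusion–exclusion: 3003 − 840 + 7 = 2170.

2170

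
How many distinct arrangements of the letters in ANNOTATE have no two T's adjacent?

There are 8!/(2!·2!·2!) = 5040 arrangements of ANNOTATE in total.
Arrangements with the T's together: treat TT as one letter, giving (7)!/(2!·2!) = 1260.
Hence 5040 − 1260 = 3780.

3780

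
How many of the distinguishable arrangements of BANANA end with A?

With the last slot taken by A, it remains to arrange the other 5 letters (BNANA).
Those 5 letters have A appearing twice and N appearing twice, giving (5)!/(2!·2!) = 30.

30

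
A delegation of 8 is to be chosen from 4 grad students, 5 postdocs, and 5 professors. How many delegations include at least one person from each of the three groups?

Unrestricted: C(14,8) = 3003 ways to pick any 8 of the 14.
Selections missing a whole group: no grad students → C(10,8) = 45; no postdocs → C(9,8) = 9; no professors → C(9,8) = 9.
Add back selections omitting two groups (i.e. drawn from a single group): C(4,8) + C(5,8) + C(5,8) = 0.
By inclusion–exclusion: 3003 − 63 + 0 = 2940.

2940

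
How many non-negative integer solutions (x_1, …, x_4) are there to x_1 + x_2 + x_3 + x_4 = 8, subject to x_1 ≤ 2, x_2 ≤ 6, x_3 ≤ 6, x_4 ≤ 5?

91

Ignoring the caps, the number of non-negative solutions to x_1+…+x_4 = 8 is C(11,3) = 165.
Subtract solutions that violate a single cap (substitute x_i' = x_i − (cap_i+1)): x_1 ≥ 3 gives C(8,3) = 56; x_2 ≥ 7 gives C(4,3) = 4; x_3 ≥ 7 gives C(4,3) = 4; x_4 ≥ 6 gives C(5,3) = 10. Together 74.
No two caps can be exceeded simultaneously, so the pair terms are all 0.
By inclusion–exclusion the count is 165 − 74 + 0 = 91.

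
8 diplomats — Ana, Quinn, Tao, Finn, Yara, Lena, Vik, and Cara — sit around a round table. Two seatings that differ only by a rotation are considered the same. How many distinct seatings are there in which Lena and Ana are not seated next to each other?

3600

Without the restriction there are (7)! = 5040 seatings.
Those with Lena next to Ana: fuse the pair into one unit and seat 7 units around a circle — 2·(6)! = 1440.
Subtracting, 5040 − 1440 = 3600.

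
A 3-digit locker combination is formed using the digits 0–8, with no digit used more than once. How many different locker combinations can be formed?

Choose and order 3 of the 9 symbols: the first digit has 9 options, the next 8, then 7.
9 × 8 × 7 = 504.

504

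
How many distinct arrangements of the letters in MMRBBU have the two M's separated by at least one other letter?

Total arrangements of MMRBBU: 6!/(2!·2!) = 180.
If the two M's are adjacent, glue them into one block, leaving 5 items to arrange: (5)!/(2!) = 60 ways.
Hence 180 − 60 = 120.

120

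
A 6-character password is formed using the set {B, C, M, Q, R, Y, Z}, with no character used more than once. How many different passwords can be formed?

With no repetition, fill the 6 characters in order: 7 choices, then 6, down to 2.
That product is 7 × 6 × 5 × 4 × 3 × 2 = 5040.

5040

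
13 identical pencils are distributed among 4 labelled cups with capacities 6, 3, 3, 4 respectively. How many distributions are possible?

20

By stars and bars, unrestricted non-negative solutions to x_1+…+x_4 = 13 number C(13+3,3) = 560.
Subtract solutions that violate a single cap (substitute x_i' = x_i − (cap_i+1)): x_1 ≥ 7 gives C(9,3) = 84; x_2 ≥ 4 gives C(12,3) = 220; x_3 ≥ 4 gives C(12,3) = 220; x_4 ≥ 5 gives C(11,3) = 165. Together 689.
Add back pairs where two caps are both exceeded: 10 + 10 + 4 + 56 + 35 + 35 = 150.
Subtract triples: 0 + 0 + 0 + 1 = 1.
By inclusion–exclusion the count is 560 − 689 + 150 − 1 = 20.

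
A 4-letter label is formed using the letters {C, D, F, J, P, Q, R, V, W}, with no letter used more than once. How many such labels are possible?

This is a permutation of 4 out of 9: P(9,4) = 9!/5!.
9 × 8 × 7 × 6 = 3024.

3024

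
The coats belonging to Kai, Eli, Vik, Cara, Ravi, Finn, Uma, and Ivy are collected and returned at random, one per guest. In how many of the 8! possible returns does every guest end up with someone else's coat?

Let Aᵢ be the assignments in which guest i gets their own coat. We want the size of the complement of A₁∪…∪A_8.
By inclusion–exclusion this is Σ_{j=0}^{8} (−1)^j C(8,j)·(8−j)!.
Computing: 40320 − 40320 + 20160 − 6720 + 1680 − 336 + 56 − 8 + 1 = 14833.

14833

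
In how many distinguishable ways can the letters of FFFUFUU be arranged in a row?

FFFUFUU has 7 letters with F appearing 4 times and U appearing 3 times.
Dividing 7! = 5040 by 4!·3! = 144 for the repeated letters gives 35.

35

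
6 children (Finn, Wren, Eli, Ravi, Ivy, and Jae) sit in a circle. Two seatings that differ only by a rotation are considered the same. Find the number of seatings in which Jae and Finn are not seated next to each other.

72

Without the restriction there are (5)! = 120 seatings.
Those with Jae next to Finn: fuse the pair into one unit and seat 5 units around a circle — 2·(4)! = 48.
Subtracting, 120 − 48 = 72.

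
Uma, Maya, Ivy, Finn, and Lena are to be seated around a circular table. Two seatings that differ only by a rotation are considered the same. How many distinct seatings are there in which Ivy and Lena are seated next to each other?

12

Treat {Ivy, Lena} as one unit (2 internal orders) and seat the resulting 4 units around the table: (3)! circular arrangements.
So 2 × (3)! = 2 × 6 = 12.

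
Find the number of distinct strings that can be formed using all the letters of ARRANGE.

1260

ARRANGE has 7 letters with A appearing twice and R appearing twice.
The number of distinct arrangements is 7!/(2!·2!) = 5040/4 = 1260.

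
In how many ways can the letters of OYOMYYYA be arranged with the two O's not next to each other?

Total arrangements of OYOMYYYA: 8!/(4!·2!) = 840.
If the two O's are adjacent, glue them into one block, leaving 7 items to arrange: (7)!/(4!) = 210 ways.
Subtracting, 840 − 210 = 630 arrangements keep the O's apart.

630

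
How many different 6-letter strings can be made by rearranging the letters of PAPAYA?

The 6 letters of PAPAYA have repeats: A appearing 3 times and P appearing twice.
So there are 6! / (3!·2!) = 60 distinguishable arrangements.

60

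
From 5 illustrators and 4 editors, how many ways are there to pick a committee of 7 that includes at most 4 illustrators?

30

Split by how many illustrators are chosen (0 through 4).
Sum: C(5,0)·C(4,7) + C(5,1)·C(4,6) + C(5,2)·C(4,5) + C(5,3)·C(4,4) + C(5,4)·C(4,3) = 0 + 0 + 0 + 10 + 20 = 30.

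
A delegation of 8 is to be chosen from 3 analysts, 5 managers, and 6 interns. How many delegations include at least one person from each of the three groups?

Unrestricted: C(14,8) = 3003 ways to pick any 8 of the 14.
Subtract selections that omit an entire group: no analysts → C(11,8) = 165; no managers → C(9,8) = 9; no interns → C(8,8) = 1.
Add back selections omitting two groups (i.e. drawn from a single group): C(3,8) + C(5,8) + C(6,8) = 0.
By inclusion–exclusion: 3003 − 175 + 0 = 2828.

2828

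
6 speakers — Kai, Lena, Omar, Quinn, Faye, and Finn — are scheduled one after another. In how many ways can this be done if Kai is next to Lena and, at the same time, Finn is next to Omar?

96

Treat {Kai,Lena} as one block (2 orders) and {Finn,Omar} as another (2 orders).
That leaves 4 units to arrange: 2 × 2 × 4! = 4 × 24 = 96.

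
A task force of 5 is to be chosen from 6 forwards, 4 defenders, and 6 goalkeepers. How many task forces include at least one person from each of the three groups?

3084

Total 5-person selections from all 16: C(16,5) = 4368.
Subtract selections that omit an entire group: no forwards → C(10,5) = 252; no defenders → C(12,5) = 792; no goalkeepers → C(10,5) = 252.
Add back selections omitting two groups (i.e. drawn from a single group): C(6,5) + C(4,5) + C(6,5) = 12.
By inclusion–exclusion: 4368 − 1296 + 12 = 3084.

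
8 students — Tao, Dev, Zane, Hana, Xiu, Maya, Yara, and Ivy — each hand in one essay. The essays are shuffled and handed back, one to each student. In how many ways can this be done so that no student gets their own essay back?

Count assignments avoiding every fixed point. For any j of the 8 students fixed to their own essay, the other 8−j can be arranged in (8−j)! ways.
By inclusion–exclusion this is Σ_{j=0}^{8} (−1)^j C(8,j)·(8−j)!.
Computing: 40320 − 40320 + 20160 − 6720 + 1680 − 336 + 56 − 8 + 1 = 14833.

14833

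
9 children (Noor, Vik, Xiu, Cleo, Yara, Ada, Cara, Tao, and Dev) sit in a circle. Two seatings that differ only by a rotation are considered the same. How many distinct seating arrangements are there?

40320

Seat Noor anywhere (absorbing the rotational symmetry), then permute the other 8: (8)! = 40320.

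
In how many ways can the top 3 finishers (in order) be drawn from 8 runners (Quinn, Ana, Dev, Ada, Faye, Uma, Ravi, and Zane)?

This is an ordered selection of 3 from 8: P(8,3).
That gives 8 × 7 × 6 = 336.

336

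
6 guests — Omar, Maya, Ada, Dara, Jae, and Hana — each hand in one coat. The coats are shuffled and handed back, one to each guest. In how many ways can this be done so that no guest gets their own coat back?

265

Let Aᵢ be the assignments in which guest i gets their own coat. We want the size of the complement of A₁∪…∪A_6.
By inclusion–exclusion this is Σ_{j=0}^{6} (−1)^j C(6,j)·(6−j)!.
Computing: 720 − 720 + 360 − 120 + 30 − 6 + 1 = 265.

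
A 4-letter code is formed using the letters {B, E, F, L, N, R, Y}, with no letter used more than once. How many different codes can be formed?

With no repetition, fill the 4 letters in order: 7 choices, then 6, down to 4.
That product is 7 × 6 × 5 × 4 = 840.

840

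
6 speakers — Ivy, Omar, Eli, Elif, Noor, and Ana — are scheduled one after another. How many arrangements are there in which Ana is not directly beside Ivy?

480

Of the 6! = 720 arrangements, those with Ana and Ivy adjacent number 2 × 5! = 240 (treat the pair as a block with 2 internal orders).
Complementary counting: 720 − 240 = 480.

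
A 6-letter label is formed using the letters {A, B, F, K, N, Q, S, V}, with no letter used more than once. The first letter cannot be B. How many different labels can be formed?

17640

The first letter has 8−1 = 7 choices (anything except B).
The remaining 5 letters are filled from the other 7 symbols without repetition: 7 × 6 × 5 × 4 × 3 = 2520.
Total: 7 × 2520 = 17640.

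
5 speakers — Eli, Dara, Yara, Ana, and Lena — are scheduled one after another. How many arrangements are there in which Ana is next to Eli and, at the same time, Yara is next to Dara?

24

Treat {Ana,Eli} as one block (2 orders) and {Yara,Dara} as another (2 orders).
That leaves 3 units to arrange: 2 × 2 × 3! = 4 × 6 = 24.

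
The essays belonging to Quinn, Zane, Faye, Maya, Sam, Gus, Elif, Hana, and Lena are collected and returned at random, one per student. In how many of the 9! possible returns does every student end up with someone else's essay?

This is the derangement count D_9: permutations of 9 items with no fixed point.
By inclusion–exclusion this is Σ_{j=0}^{9} (−1)^j C(9,j)·(9−j)!.
Computing: 362880 − 362880 + 181440 − 60480 + 15120 − 3024 + 504 − 72 + 9 − 1 = 133496.

133496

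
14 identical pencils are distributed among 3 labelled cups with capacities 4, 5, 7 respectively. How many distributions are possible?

By stars and bars, unrestricted non-negative solutions to x_1+…+x_3 = 14 number C(14+2,2) = 120.
Subtract solutions that violate a single cap (substitute x_i' = x_i − (cap_i+1)): x_1 ≥ 5 gives C(11,2) = 55; x_2 ≥ 6 gives C(10,2) = 45; x_3 ≥ 8 gives C(8,2) = 28. Together 128.
Add back pairs where two caps are both exceeded: 10 + 3 + 1 = 14.
By inclusion–exclusion the count is 120 − 128 + 14 = 6.

6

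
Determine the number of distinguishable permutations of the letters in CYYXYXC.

210

The 7 letters of CYYXYXC have repeats: C appearing twice, X appearing twice, and Y appearing 3 times.
So there are 7! / (3!·2!·2!) = 210 distinguishable arrangements.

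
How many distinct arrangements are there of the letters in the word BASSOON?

The 7 letters of BASSOON have repeats: O appearing twice and S appearing twice.
So there are 7! / (2!·2!) = 1260 distinguishable arrangements.

1260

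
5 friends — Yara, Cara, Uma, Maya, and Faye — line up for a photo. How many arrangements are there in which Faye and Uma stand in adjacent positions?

Glue Faye and Uma into one block (2 internal orders), leaving 4 units to arrange in a row.
That gives 2 × 4! = 2 × 24 = 48.

48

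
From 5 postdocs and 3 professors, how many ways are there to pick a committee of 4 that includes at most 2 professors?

65

Split by how many professors are chosen (0 through 2).
Sum: C(3,0)·C(5,4) + C(3,1)·C(5,3) + C(3,2)·C(5,2) = 5 + 30 + 30 = 65.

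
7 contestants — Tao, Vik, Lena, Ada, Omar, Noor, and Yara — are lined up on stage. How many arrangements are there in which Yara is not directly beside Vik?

There are 7! = 5040 arrangements in all. If Yara and Vik are adjacent, merging them into one block gives 2·(6)! = 1440 arrangements.
Complementary counting: 5040 − 1440 = 3600.

3600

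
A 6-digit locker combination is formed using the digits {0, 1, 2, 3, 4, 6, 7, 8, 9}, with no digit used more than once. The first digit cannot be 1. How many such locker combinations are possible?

53760

The first digit has 9−1 = 8 choices (anything except 1).
The remaining 5 digits are filled from the other 8 symbols without repetition: 8 × 7 × 6 × 5 × 4 = 6720.
Total: 8 × 6720 = 53760.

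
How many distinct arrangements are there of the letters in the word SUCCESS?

420

Letter multiplicities in SUCCESS: C×2, E×1, S×3, U×1.
The number of distinct arrangements is 7!/(3!·2!) = 5040/12 = 420.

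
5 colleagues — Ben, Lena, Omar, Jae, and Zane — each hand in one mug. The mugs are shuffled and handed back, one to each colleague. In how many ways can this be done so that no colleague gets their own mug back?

44

Let Aᵢ be the assignments in which colleague i gets their own mug. We want the size of the complement of A₁∪…∪A_5.
By inclusion–exclusion this is Σ_{j=0}^{5} (−1)^j C(5,j)·(5−j)!.
Computing: 120 − 120 + 60 − 20 + 5 − 1 = 44.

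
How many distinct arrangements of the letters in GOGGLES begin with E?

120

With the first slot taken by E, it remains to arrange the other 6 letters (GOGGLS).
Those 6 letters have G appearing 3 times, giving (6)!/(3!) = 120.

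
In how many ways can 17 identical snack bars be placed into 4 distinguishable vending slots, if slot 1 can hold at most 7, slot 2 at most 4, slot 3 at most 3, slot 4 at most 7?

34

Ignoring the caps, the number of non-negative solutions to x_1+…+x_4 = 17 is C(20,3) = 1140.
Subtract solutions that violate a single cap (substitute x_i' = x_i − (cap_i+1)): x_1 ≥ 8 gives C(12,3) = 220; x_2 ≥ 5 gives C(15,3) = 455; x_3 ≥ 4 gives C(16,3) = 560; x_4 ≥ 8 gives C(12,3) = 220. Together 1455.
Add back pairs where two caps are both exceeded: 35 + 56 + 4 + 165 + 35 + 56 = 351.
Subtract triples: 1 + 0 + 0 + 1 = 2.
By inclusion–exclusion the count is 1140 − 1455 + 351 − 2 = 34.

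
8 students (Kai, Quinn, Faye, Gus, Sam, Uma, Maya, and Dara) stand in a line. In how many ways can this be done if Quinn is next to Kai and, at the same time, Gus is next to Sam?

2880

Treat {Quinn,Kai} as one block (2 orders) and {Gus,Sam} as another (2 orders).
That leaves 6 units to arrange: 2 × 2 × 6! = 4 × 720 = 2880.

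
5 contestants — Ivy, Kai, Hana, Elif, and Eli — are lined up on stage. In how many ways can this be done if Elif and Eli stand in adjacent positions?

48

Treat {Elif, Eli} as a single unit. There are 4 units to order, and the pair itself can be ordered 2 ways.
So the count is 2·(4)! = 48.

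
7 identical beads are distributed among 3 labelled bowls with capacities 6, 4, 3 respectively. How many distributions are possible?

By stars and bars, unrestricted non-negative solutions to x_1+…+x_3 = 7 number C(7+2,2) = 36.
Subtract solutions that violate a single cap (substitute x_i' = x_i − (cap_i+1)): x_1 ≥ 7 gives C(2,2) = 1; x_2 ≥ 5 gives C(4,2) = 6; x_3 ≥ 4 gives C(5,2) = 10. Together 17.
No two caps can be exceeded simultaneously, so the pair terms are all 0.
By inclusion–exclusion the count is 36 − 17 + 0 = 19.

19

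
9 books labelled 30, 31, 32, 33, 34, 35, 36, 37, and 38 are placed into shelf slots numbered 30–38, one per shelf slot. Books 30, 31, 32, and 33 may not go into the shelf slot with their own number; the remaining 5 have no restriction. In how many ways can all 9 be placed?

Let Aᵢ (for 30 ≤ i ≤ 33) be the placements that put book i in its forbidden shelf slot. Any j of these fix j positions, leaving (9−j)! ways to fill the rest, and there are C(4,j) ways to pick which j.
By inclusion–exclusion, the number of valid placements is Σ_{j=0}^{4} (−1)^j C(4,j)·(9−j)!.
Computing: 362880 − 161280 + 30240 − 2880 + 120 = 229080.

229080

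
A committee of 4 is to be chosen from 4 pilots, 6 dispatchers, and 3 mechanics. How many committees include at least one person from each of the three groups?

360

Unrestricted: C(13,4) = 715 ways to pick any 4 of the 13.
Subtract selections that omit an entire group: no pilots → C(9,4) = 126; no dispatchers → C(7,4) = 35; no mechanics → C(10,4) = 210.
Add back selections omitting two groups (i.e. drawn from a single group): C(4,4) + C(6,4) + C(3,4) = 16.
By inclusion–exclusion: 715 − 371 + 16 = 360.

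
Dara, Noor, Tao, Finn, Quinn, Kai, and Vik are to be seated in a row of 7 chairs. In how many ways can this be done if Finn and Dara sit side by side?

Glue Finn and Dara into one block (2 internal orders), leaving 6 units to arrange in a row.
So the count is 2·(6)! = 1440.

1440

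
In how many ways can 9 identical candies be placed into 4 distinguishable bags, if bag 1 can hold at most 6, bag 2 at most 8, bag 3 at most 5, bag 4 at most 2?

By stars and bars, unrestricted non-negative solutions to x_1+…+x_4 = 9 number C(9+3,3) = 220.
Subtract solutions that violate a single cap (substitute x_i' = x_i − (cap_i+1)): x_1 ≥ 7 gives C(5,3) = 10; x_2 ≥ 9 gives C(3,3) = 1; x_3 ≥ 6 gives C(6,3) = 20; x_4 ≥ 3 gives C(9,3) = 84. Together 115.
Add back pairs where two caps are both exceeded: 0 + 0 + 0 + 0 + 0 + 1 = 1.
By inclusion–exclusion the count is 220 − 115 + 1 = 106.

106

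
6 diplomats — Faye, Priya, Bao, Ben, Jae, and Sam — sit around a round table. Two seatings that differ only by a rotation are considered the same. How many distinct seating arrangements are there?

Fix one person's seat to break rotational symmetry; the remaining 5 people can be arranged in (5)! = 120 ways.

120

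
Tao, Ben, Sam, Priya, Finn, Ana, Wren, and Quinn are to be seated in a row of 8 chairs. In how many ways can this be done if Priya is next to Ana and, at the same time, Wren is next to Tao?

2880

Treat {Priya,Ana} as one block (2 orders) and {Wren,Tao} as another (2 orders).
That leaves 6 units to arrange: 2 × 2 × 6! = 4 × 720 = 2880.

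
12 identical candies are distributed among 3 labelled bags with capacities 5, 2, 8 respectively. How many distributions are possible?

Ignoring the caps, the number of non-negative solutions to x_1+…+x_3 = 12 is C(14,2) = 91.
Subtract solutions that violate a single cap (substitute x_i' = x_i − (cap_i+1)): x_1 ≥ 6 gives C(8,2) = 28; x_2 ≥ 3 gives C(11,2) = 55; x_3 ≥ 9 gives C(5,2) = 10. Together 93.
Add back pairs where two caps are both exceeded: 10 + 0 + 1 = 11.
By inclusion–exclusion the count is 91 − 93 + 11 = 9.

9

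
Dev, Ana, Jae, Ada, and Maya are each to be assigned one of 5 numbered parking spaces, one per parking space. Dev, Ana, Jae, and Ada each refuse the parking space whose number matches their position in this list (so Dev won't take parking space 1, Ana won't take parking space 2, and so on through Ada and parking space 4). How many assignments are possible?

Let Aᵢ (for 1 ≤ i ≤ 4) be the placements that put person i in their forbidden parking space. Any j of these fix j positions, leaving (5−j)! ways to fill the rest, and there are C(4,j) ways to pick which j.
By inclusion–exclusion, the number of valid placements is Σ_{j=0}^{4} (−1)^j C(4,j)·(5−j)!.
Computing: 120 − 96 + 36 − 8 + 1 = 53.

53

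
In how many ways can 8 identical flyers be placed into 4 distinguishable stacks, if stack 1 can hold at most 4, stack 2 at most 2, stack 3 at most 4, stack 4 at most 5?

61

By stars and bars, unrestricted non-negative solutions to x_1+…+x_4 = 8 number C(8+3,3) = 165.
Subtract solutions that violate a single cap (substitute x_i' = x_i − (cap_i+1)): x_1 ≥ 5 gives C(6,3) = 20; x_2 ≥ 3 gives C(8,3) = 56; x_3 ≥ 5 gives C(6,3) = 20; x_4 ≥ 6 gives C(5,3) = 10. Together 106.
Add back pairs where two caps are both exceeded: 1 + 0 + 0 + 1 + 0 + 0 = 2.
By inclusion–exclusion the count is 165 − 106 + 2 = 61.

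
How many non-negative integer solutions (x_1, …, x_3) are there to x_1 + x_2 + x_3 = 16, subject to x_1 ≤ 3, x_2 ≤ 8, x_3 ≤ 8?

10

Without the upper bounds there are C(18,2) = 153 ways to split 16 among 3 variables.
Subtract solutions that violate a single cap (substitute x_i' = x_i − (cap_i+1)): x_1 ≥ 4 gives C(14,2) = 91; x_2 ≥ 9 gives C(9,2) = 36; x_3 ≥ 9 gives C(9,2) = 36. Together 163.
Add back pairs where two caps are both exceeded: 10 + 10 + 0 = 20.
By inclusion–exclusion the count is 153 − 163 + 20 = 10.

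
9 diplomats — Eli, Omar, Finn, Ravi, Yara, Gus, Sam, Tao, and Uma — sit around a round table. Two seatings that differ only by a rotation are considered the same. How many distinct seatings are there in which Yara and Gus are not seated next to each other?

Without the restriction there are (8)! = 40320 seatings.
Those with Yara next to Gus: fuse the pair into one unit and seat 8 units around a circle — 2·(7)! = 10080.
Subtracting, 40320 − 10080 = 30240.

30240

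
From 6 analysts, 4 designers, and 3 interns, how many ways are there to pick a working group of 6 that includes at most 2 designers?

1344

Split by how many designers are chosen (0 through 2).
Sum: C(4,0)·C(9,6) + C(4,1)·C(9,5) + C(4,2)·C(9,4) = 84 + 504 + 756 = 1344.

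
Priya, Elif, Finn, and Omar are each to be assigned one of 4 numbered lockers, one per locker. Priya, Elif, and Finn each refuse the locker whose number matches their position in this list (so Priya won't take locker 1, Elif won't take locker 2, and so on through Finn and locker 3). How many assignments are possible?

11

Let Aᵢ (for i ∈ {1, 2, 3}) be the placements that put person i in their forbidden locker. Any j of these fix j positions, leaving (4−j)! ways to fill the rest, and there are C(3,j) ways to pick which j.
By inclusion–exclusion, the number of valid placements is Σ_{j=0}^{3} (−1)^j C(3,j)·(4−j)!.
Computing: 24 − 18 + 6 − 1 = 11.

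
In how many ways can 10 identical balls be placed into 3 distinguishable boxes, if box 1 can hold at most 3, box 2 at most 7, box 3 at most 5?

18

Ignoring the caps, the number of non-negative solutions to x_1+…+x_3 = 10 is C(12,2) = 66.
Subtract solutions that violate a single cap (substitute x_i' = x_i − (cap_i+1)): x_1 ≥ 4 gives C(8,2) = 28; x_2 ≥ 8 gives C(4,2) = 6; x_3 ≥ 6 gives C(6,2) = 15. Together 49.
Add back pairs where two caps are both exceeded: 0 + 1 + 0 = 1.
By inclusion–exclusion the count is 66 − 49 + 1 = 18.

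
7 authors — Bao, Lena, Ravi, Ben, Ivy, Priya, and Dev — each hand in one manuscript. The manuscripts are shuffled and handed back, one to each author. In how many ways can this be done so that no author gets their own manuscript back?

Count assignments avoiding every fixed point. For any j of the 7 authors fixed to their own manuscript, the other 7−j can be arranged in (7−j)! ways.
By inclusion–exclusion this is Σ_{j=0}^{7} (−1)^j C(7,j)·(7−j)!.
Computing: 5040 − 5040 + 2520 − 840 + 210 − 42 + 7 − 1 = 1854.

1854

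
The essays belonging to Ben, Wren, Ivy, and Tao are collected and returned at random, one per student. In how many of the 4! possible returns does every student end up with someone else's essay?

9

Count assignments avoiding every fixed point. For any j of the 4 students fixed to their own essay, the other 4−j can be arranged in (4−j)! ways.
By inclusion–exclusion this is Σ_{j=0}^{4} (−1)^j C(4,j)·(4−j)!.
Computing: 24 − 24 + 12 − 4 + 1 = 9.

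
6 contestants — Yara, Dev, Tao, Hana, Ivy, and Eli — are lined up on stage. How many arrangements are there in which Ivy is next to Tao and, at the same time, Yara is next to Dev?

Treat {Ivy,Tao} as one block (2 orders) and {Yara,Dev} as another (2 orders).
That leaves 4 units to arrange: 2 × 2 × 4! = 4 × 24 = 96.

96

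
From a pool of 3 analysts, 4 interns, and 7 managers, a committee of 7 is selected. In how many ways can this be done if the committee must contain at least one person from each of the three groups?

Total 7-person selections from all 14: C(14,7) = 3432.
Selections missing a whole group: no analysts → C(11,7) = 330; no interns → C(10,7) = 120; no managers → C(7,7) = 1.
Add back selections omitting two groups (i.e. drawn from a single group): C(3,7) + C(4,7) + C(7,7) = 1.
By inclusion–exclusion: 3432 − 451 + 1 = 2982.

2982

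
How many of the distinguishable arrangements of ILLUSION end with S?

With the last slot taken by S, it remains to arrange the other 7 letters (ILLUION).
Those 7 letters have I appearing twice and L appearing twice, giving (7)!/(2!·2!) = 1260.

1260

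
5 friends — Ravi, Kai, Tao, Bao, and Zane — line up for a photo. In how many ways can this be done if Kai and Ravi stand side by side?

Glue Kai and Ravi into one block (2 internal orders), leaving 4 units to arrange in a row.
So the count is 2·(4)! = 48.

48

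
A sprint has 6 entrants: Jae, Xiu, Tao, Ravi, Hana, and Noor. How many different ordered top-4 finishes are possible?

360

This is an ordered selection of 4 from 6: P(6,4).
That gives 6 × 5 × 4 × 3 = 360.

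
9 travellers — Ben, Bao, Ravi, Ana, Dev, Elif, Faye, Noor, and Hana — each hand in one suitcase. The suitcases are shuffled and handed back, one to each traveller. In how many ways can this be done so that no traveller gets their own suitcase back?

133496

Let Aᵢ be the assignments in which traveller i gets their own suitcase. We want the size of the complement of A₁∪…∪A_9.
By inclusion–exclusion this is Σ_{j=0}^{9} (−1)^j C(9,j)·(9−j)!.
Computing: 362880 − 362880 + 181440 − 60480 + 15120 − 3024 + 504 − 72 + 9 − 1 = 133496.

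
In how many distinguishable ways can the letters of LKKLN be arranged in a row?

Letter multiplicities in LKKLN: K×2, L×2, N×1.
Dividing 5! = 120 by 2!·2! = 4 for the repeated letters gives 30.

30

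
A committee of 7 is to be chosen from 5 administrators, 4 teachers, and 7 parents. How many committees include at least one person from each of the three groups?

Total 7-person selections from all 16: C(16,7) = 11440.
Selections missing a whole group: no administrators → C(11,7) = 330; no teachers → C(12,7) = 792; no parents → C(9,7) = 36.
Add back selections omitting two groups (i.e. drawn from a single group): C(5,7) + C(4,7) + C(7,7) = 1.
By inclusion–exclusion: 11440 − 1158 + 1 = 10283.

10283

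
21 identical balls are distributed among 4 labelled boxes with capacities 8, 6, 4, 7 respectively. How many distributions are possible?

Ignoring the caps, the number of non-negative solutions to x_1+…+x_4 = 21 is C(24,3) = 2024.
Subtract solutions that violate a single cap (substitute x_i' = x_i − (cap_i+1)): x_1 ≥ 9 gives C(15,3) = 455; x_2 ≥ 7 gives C(17,3) = 680; x_3 ≥ 5 gives C(19,3) = 969; x_4 ≥ 8 gives C(16,3) = 560. Together 2664.
Add back pairs where two caps are both exceeded: 56 + 120 + 35 + 220 + 84 + 165 = 680.
Subtract triples: 1 + 0 + 0 + 4 = 5.
By inclusion–exclusion the count is 2024 − 2664 + 680 − 5 = 35.

35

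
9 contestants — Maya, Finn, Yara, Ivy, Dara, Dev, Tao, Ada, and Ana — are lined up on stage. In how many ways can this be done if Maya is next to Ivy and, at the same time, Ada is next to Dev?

Treat {Maya,Ivy} as one block (2 orders) and {Ada,Dev} as another (2 orders).
That leaves 7 units to arrange: 2 × 2 × 7! = 4 × 5040 = 20160.

20160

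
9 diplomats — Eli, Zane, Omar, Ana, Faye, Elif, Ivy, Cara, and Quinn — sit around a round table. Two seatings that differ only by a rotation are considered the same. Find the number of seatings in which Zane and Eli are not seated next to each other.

Without the restriction there are (8)! = 40320 seatings.
Those with Zane next to Eli: fuse the pair into one unit and seat 8 units around a circle — 2·(7)! = 10080.
Subtracting, 40320 − 10080 = 30240.

30240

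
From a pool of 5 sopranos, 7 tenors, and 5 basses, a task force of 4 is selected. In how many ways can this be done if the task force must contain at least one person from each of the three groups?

With no constraint there are C(17,4) = 2380 possible selections.
Subtract selections that omit an entire group: no sopranos → C(12,4) = 495; no tenors → C(10,4) = 210; no basses → C(12,4) = 495.
Add back selections omitting two groups (i.e. drawn from a single group): C(5,4) + C(7,4) + C(5,4) = 45.
By inclusion–exclusion: 2380 − 1200 + 45 = 1225.

1225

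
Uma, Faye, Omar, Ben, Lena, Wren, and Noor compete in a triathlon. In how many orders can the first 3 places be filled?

210

There are 7 choices for 1st place, 6 for 2nd, and 5 for 3rd.
That gives 7 × 6 × 5 = 210.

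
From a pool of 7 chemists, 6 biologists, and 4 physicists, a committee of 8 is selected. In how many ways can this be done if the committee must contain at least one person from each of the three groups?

22813

Total 8-person selections from all 17: C(17,8) = 24310.
Subtract selections that omit an entire group: no chemists → C(10,8) = 45; no biologists → C(11,8) = 165; no physicists → C(13,8) = 1287.
Add back selections omitting two groups (i.e. drawn from a single group): C(7,8) + C(6,8) + C(4,8) = 0.
By inclusion–exclusion: 24310 − 1497 + 0 = 22813.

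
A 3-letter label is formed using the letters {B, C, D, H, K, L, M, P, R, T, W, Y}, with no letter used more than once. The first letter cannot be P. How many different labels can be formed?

The first letter has 12−1 = 11 choices (anything except P).
The remaining 2 letters are filled from the other 11 symbols without repetition: 11 × 10 = 110.
Total: 11 × 110 = 1210.

1210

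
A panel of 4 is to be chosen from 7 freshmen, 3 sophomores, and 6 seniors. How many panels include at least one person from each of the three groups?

With no constraint there are C(16,4) = 1820 possible selections.
Selections missing a whole group: no freshmen → C(9,4) = 126; no sophomores → C(13,4) = 715; no seniors → C(10,4) = 210.
Add back selections omitting two groups (i.e. drawn from a single group): C(7,4) + C(3,4) + C(6,4) = 50.
By inclusion–exclusion: 1820 − 1051 + 50 = 819.

819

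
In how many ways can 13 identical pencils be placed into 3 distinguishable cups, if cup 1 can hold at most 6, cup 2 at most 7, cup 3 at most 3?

Without the upper bounds there are C(15,2) = 105 ways to split 13 among 3 cups.
Subtract solutions that violate a single cap (substitute x_i' = x_i − (cap_i+1)): x_1 ≥ 7 gives C(8,2) = 28; x_2 ≥ 8 gives C(7,2) = 21; x_3 ≥ 4 gives C(11,2) = 55. Together 104.
Add back pairs where two caps are both exceeded: 0 + 6 + 3 = 9.
By inclusion–exclusion the count is 105 − 104 + 9 = 10.

10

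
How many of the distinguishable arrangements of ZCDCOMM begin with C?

360

With the first slot taken by C, it remains to arrange the other 6 letters (ZDCOMM).
Those 6 letters have M appearing twice, giving (6)!/(2!) = 360.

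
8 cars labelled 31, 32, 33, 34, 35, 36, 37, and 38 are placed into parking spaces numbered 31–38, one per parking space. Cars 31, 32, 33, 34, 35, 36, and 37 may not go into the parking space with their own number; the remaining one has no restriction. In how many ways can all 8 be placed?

16687

Let Aᵢ (for 31 ≤ i ≤ 37) be the placements that put car i in its forbidden parking space. Any j of these fix j positions, leaving (8−j)! ways to fill the rest, and there are C(7,j) ways to pick which j.
By inclusion–exclusion, the number of valid placements is Σ_{j=0}^{7} (−1)^j C(7,j)·(8−j)!.
Computing: 40320 − 35280 + 15120 − 4200 + 840 − 126 + 14 − 1 = 16687.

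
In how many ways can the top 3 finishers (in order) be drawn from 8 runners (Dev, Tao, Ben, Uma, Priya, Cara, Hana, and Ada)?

This is an ordered selection of 3 from 8: P(8,3).
That gives 8 × 7 × 6 = 336.

336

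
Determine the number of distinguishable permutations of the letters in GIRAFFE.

2520

Letter multiplicities in GIRAFFE: A×1, E×1, F×2, G×1, I×1, R×1.
So there are 7! / (2!) = 2520 distinguishable arrangements.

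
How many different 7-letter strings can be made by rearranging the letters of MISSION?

1260

MISSION has 7 letters with I appearing twice and S appearing twice.
The number of distinct arrangements is 7!/(2!·2!) = 5040/4 = 1260.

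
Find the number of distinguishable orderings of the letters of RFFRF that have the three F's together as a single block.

3

Treat the 3 copies of F as a single block. The multiset to arrange is then {FFF, R, R}, 3 items in all.
That gives (3)!/(2!) = 3 arrangements.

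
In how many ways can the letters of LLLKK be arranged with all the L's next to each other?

Treat the 3 copies of L as a single block. The multiset to arrange is then {LLL, K, K}, 3 items in all.
That gives (3)!/(2!) = 3 arrangements.

3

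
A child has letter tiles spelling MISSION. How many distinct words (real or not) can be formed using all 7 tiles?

1260

Letter multiplicities in MISSION: I×2, M×1, N×1, O×1, S×2.
Dividing 7! = 5040 by 2!·2! = 4 for the repeated letters gives 1260.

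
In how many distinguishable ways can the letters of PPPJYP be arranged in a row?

The 6 letters of PPPJYP have repeats: P appearing 4 times.
Dividing 6! = 720 by 4! = 24 for the repeated letters gives 30.

30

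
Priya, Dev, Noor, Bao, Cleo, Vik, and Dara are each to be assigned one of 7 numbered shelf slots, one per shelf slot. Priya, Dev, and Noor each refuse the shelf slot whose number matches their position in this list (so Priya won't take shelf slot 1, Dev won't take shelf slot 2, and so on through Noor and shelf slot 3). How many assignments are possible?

Let Aᵢ (for i ∈ {1, 2, 3}) be the placements that put person i in their forbidden shelf slot. Any j of these fix j positions, leaving (7−j)! ways to fill the rest, and there are C(3,j) ways to pick which j.
By inclusion–exclusion, the number of valid placements is Σ_{j=0}^{3} (−1)^j C(3,j)·(7−j)!.
Computing: 5040 − 2160 + 360 − 24 = 3216.

3216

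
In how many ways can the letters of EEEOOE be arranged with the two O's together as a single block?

Treat the 2 copies of O as a single block. The multiset to arrange is then {OO, E, E, E, E}, 5 items in all.
That gives (5)!/(4!) = 5 arrangements.

5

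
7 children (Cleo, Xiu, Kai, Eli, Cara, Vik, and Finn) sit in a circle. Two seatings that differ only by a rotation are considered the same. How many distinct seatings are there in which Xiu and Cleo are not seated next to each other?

All circular seatings of 7 people number (6)! = 720.
Those with Xiu next to Cleo: fuse the pair into one unit and seat 6 units around a circle — 2·(5)! = 240.
Subtracting, 720 − 240 = 480.

480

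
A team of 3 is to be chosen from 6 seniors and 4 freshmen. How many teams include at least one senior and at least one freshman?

96

Total 3-person selections from all 10: C(10,3) = 120.
Selections missing a whole group: no seniors → C(4,3) = 4; no freshmen → C(6,3) = 20.
Both groups omitted at once is impossible, so 120 − 24 = 96.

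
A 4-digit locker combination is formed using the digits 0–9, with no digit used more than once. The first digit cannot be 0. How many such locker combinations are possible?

4536

The first digit has 10−1 = 9 choices (anything except 0).
The remaining 3 digits are filled from the other 9 symbols without repetition: 9 × 8 × 7 = 504.
Total: 9 × 504 = 4536.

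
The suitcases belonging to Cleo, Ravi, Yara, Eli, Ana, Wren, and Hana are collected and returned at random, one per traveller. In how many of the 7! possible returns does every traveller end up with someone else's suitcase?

1854

Let Aᵢ be the assignments in which traveller i gets their own suitcase. We want the size of the complement of A₁∪…∪A_7.
By inclusion–exclusion this is Σ_{j=0}^{7} (−1)^j C(7,j)·(7−j)!.
Computing: 5040 − 5040 + 2520 − 840 + 210 − 42 + 7 − 1 = 1854.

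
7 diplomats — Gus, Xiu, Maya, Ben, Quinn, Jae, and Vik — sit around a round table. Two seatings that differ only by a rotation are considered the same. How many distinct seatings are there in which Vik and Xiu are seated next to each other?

Treat {Vik, Xiu} as one unit (2 internal orders) and seat the resulting 6 units around the table: (5)! circular arrangements.
So 2 × (5)! = 2 × 120 = 240.

240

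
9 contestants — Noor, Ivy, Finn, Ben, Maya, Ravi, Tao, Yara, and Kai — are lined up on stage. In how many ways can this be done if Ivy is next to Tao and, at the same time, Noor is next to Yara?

Treat {Ivy,Tao} as one block (2 orders) and {Noor,Yara} as another (2 orders).
That leaves 7 units to arrange: 2 × 2 × 7! = 4 × 5040 = 20160.

20160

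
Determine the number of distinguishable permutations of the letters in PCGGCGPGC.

1260

The 9 letters of PCGGCGPGC have repeats: C appearing 3 times, G appearing 4 times, and P appearing twice.
So there are 9! / (4!·3!·2!) = 1260 distinguishable arrangements.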